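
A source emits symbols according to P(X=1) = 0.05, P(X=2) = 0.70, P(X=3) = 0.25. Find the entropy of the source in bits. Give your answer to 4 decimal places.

1.0763 bits

H(X) = −Σ p·log₂ p.
  −(0.05)·log₂(0.05) = 0.21610
  −(0.70)·log₂(0.70) = 0.36020
  −(0.25)·log₂(0.25) = 0.50000
Sum: 0.21610 + 0.36020 + 0.50000 = 1.0763 bits.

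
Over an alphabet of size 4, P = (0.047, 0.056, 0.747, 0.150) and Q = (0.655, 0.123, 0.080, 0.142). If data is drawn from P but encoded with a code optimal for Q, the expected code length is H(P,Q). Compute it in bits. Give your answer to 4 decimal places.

3.3424 bits

H(P,Q) = −Σ p·log₂ q.
  −0.047·log₂(0.655) = 0.02869
  −0.056·log₂(0.123) = 0.16930
  −0.747·log₂(0.080) = 2.72196
  −0.150·log₂(0.142) = 0.42241
H(P,Q) = 3.3424 bits.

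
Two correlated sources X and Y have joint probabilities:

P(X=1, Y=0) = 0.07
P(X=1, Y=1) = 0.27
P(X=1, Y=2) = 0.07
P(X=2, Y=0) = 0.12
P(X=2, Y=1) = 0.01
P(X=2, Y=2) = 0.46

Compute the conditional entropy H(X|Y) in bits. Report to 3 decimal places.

0.541 bits

Marginals: p(X) = (0.4100, 0.5900), p(Y) = (0.1900, 0.2800, 0.5300).
H(X|Y) = Σ p(Y) · H(X|Y=·).
  Y=0: p=0.1900, H(X|Y=0) = 0.9495
  Y=1: p=0.2800, H(X|Y=1) = 0.2223
  Y=2: p=0.5300, H(X|Y=2) = 0.5631
Weighted sum = 0.541 bits.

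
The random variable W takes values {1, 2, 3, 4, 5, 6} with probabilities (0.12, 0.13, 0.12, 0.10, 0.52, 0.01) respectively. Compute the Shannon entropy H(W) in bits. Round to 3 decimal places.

H(W) = −Σ p·log₂ p.
  −(0.12)·log₂(0.12) = 0.3671
  −(0.13)·log₂(0.13) = 0.3826
  −(0.12)·log₂(0.12) = 0.3671
  −(0.10)·log₂(0.10) = 0.3322
  −(0.52)·log₂(0.52) = 0.4906
  −(0.01)·log₂(0.01) = 0.0664
Sum: 0.3671 + 0.3826 + 0.3671 + 0.3322 + 0.4906 + 0.0664 = 2.006 bits.

2.006 bits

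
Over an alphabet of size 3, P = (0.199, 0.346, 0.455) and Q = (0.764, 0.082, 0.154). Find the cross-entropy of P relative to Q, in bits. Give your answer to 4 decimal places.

2.5538 bits

H(P,Q) = −Σ p·log₂ q.
  −0.199·log₂(0.764) = 0.07728
  −0.346·log₂(0.082) = 1.24845
  −0.455·log₂(0.154) = 1.22804
H(P,Q) = 2.5538 bits.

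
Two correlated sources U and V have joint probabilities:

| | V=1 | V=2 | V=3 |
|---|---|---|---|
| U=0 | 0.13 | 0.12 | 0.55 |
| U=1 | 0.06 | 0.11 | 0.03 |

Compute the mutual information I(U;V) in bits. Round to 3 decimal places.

Marginals: p(U) = (0.8000, 0.2000), p(V) = (0.1900, 0.2300, 0.5800).
I(U;V) = H(U) + H(V) − H(U,V).
H(U) = 0.7219, H(V) = 1.3987, H(U,V) = 1.9697.
I(U;V) = 0.7219 + 1.3987 − 1.9697 = 0.151 bits.

0.151 bits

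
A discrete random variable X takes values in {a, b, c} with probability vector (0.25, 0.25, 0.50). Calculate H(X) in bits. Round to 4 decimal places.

1.5000 bits

H(X) = −Σ p·log₂ p.
  −(0.25)·log₂(0.25) = 0.50000
  −(0.25)·log₂(0.25) = 0.50000
  −(0.50)·log₂(0.50) = 0.50000
Sum: 0.50000 + 0.50000 + 0.50000 = 1.5000 bits.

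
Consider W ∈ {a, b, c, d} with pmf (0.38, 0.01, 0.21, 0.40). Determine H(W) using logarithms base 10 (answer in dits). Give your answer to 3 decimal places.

H(W) = −Σ p·log₁₀ p.
  −(0.38)·log₁₀(0.38) = 0.1597
  −(0.01)·log₁₀(0.01) = 0.0200
  −(0.21)·log₁₀(0.21) = 0.1423
  −(0.40)·log₁₀(0.40) = 0.1592
Sum: 0.1597 + 0.0200 + 0.1423 + 0.1592 = 0.481 dits.

0.481 dits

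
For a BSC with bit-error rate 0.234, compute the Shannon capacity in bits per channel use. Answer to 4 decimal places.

Binary symmetric channel: C = 1 − h₂(ε) where h₂ is the binary entropy function.
h₂(0.234) = −0.234·log₂0.234 − 0.766·log₂0.766 = 0.7849.
C = 1 − 0.7849 = 0.2151 bits per channel use.

0.2151 bits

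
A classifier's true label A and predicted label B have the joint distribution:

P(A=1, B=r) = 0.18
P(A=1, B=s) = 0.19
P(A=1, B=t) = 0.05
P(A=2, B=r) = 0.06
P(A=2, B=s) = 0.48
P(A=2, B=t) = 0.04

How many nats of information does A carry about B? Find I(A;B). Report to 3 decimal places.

Marginals: p(A) = (0.4200, 0.5800), p(B) = (0.2400, 0.6700, 0.0900).
I(A;B) = H(A) + H(B) − H(A,B).
H(A) = 0.6803, H(B) = 0.8275, H(A,B) = 1.4239.
I(A;B) = 0.6803 + 0.8275 − 1.4239 = 0.084 nats.

0.084 nats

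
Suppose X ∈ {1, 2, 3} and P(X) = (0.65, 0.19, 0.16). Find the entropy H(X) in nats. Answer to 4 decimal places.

H(X) = −Σ p·ln p.
  −(0.65)·ln(0.65) = 0.28001
  −(0.19)·ln(0.19) = 0.31554
  −(0.16)·ln(0.16) = 0.29321
Sum: 0.28001 + 0.31554 + 0.29321 = 0.8888 nats.

0.8888 nats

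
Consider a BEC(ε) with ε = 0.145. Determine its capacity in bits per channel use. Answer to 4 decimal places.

0.8550 bits

Binary erasure channel: capacity C = 1 − ε.
C = 1 − 0.145 = 0.8550 bits per channel use.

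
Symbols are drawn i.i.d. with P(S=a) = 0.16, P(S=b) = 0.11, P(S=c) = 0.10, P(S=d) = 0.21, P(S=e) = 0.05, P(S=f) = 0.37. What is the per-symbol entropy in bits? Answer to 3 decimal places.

H(S) = −Σ p·log₂ p.
  −(0.16)·log₂(0.16) = 0.4230
  −(0.11)·log₂(0.11) = 0.3503
  −(0.10)·log₂(0.10) = 0.3322
  −(0.21)·log₂(0.21) = 0.4728
  −(0.05)·log₂(0.05) = 0.2161
  −(0.37)·log₂(0.37) = 0.5307
Sum: 0.4230 + 0.3503 + 0.3322 + 0.4728 + 0.2161 + 0.5307 = 2.325 bits.

2.325 bits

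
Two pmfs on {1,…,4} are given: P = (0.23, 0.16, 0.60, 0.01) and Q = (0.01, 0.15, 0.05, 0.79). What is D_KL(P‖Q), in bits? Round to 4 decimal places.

D(P‖Q) = Σ p·log₂(p/q).
  0.23·log₂(0.23/0.01) = 1.04042
  0.16·log₂(0.16/0.15) = 0.01490
  0.60·log₂(0.60/0.05) = 2.15098
  0.01·log₂(0.01/0.79) = -0.06304
D(P‖Q) = 3.1433 bits.

3.1433 bits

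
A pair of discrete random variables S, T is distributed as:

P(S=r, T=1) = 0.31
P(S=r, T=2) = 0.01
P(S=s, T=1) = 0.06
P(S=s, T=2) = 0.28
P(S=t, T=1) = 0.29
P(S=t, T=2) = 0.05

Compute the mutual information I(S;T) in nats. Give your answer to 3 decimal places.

Marginals: p(S) = (0.3200, 0.3400, 0.3400), p(T) = (0.6600, 0.3400).
I(S;T) = H(S) + H(T) − H(S,T).
H(S) = 1.0982, H(T) = 0.6410, H(S,T) = 1.4431.
I(S;T) = 1.0982 + 0.6410 − 1.4431 = 0.296 nats.

0.296 nats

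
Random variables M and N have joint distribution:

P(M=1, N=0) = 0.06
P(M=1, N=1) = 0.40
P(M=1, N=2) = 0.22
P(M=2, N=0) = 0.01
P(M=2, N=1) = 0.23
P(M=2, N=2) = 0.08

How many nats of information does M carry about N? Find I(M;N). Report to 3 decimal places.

0.011 nats

Marginals: p(M) = (0.6800, 0.3200), p(N) = (0.0700, 0.6300, 0.3000).
I(M;N) = Σ p(x,y)·ln[p(x,y)/(p(x)p(y))].
  (1,0): 0.06·ln(1.2605) = 0.0139
  (1,1): 0.40·ln(0.9337) = -0.0274
  (1,2): 0.22·ln(1.0784) = 0.0166
  (2,0): 0.01·ln(0.4464) = -0.0081
  (2,1): 0.23·ln(1.1409) = 0.0303
  (2,2): 0.08·ln(0.8333) = -0.0146
Sum = 0.011 nats.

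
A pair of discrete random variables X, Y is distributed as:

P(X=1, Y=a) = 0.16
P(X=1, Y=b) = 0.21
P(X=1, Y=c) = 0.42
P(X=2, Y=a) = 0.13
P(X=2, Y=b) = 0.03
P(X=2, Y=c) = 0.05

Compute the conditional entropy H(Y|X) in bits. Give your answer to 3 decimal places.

1.431 bits

Marginals: p(X) = (0.7900, 0.2100), p(Y) = (0.2900, 0.2400, 0.4700).
H(Y|X) = Σ p(X) · H(Y|X=·).
  X=1: p=0.7900, H(Y|X=1) = 1.4593
  X=2: p=0.2100, H(Y|X=2) = 1.3223
Weighted sum = 1.431 bits.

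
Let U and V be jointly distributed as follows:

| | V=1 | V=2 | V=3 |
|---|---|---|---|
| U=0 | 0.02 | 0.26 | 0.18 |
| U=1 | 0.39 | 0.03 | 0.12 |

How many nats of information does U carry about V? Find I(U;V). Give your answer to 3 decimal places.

0.312 nats

Marginals: p(U) = (0.4600, 0.5400), p(V) = (0.4100, 0.2900, 0.3000).
I(U;V) = H(U) + H(V) − H(U,V).
H(U) = 0.6899, H(V) = 1.0857, H(U,V) = 1.4640.
I(U;V) = 0.6899 + 1.0857 − 1.4640 = 0.312 nats.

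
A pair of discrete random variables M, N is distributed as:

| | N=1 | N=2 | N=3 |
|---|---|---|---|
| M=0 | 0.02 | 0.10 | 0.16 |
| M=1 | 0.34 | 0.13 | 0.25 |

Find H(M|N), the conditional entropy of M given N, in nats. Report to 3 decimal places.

Chain rule: H(M|N) = H(M,N) − H(N).
Marginals: p(M) = (0.2800, 0.7200), p(N) = (0.3600, 0.2300, 0.4100).
H(M,N) = 1.5803 nats; H(N) = 1.0714 nats.
H(M|N) = 1.5803 − 1.0714 = 0.509 nats.

0.509 nats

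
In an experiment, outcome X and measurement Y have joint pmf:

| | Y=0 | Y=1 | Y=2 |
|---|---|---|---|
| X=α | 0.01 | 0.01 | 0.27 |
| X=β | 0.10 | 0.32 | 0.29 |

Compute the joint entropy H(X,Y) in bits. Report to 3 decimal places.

H(X,Y) = −Σ p(x,y)·log₂ p(x,y) over all 6 cells.
  cell (α,0): −0.01·log₂0.01 = 0.0664
  cell (α,1): −0.01·log₂0.01 = 0.0664
  cell (α,2): −0.27·log₂0.27 = 0.5100
  cell (β,0): −0.10·log₂0.10 = 0.3322
  cell (β,1): −0.32·log₂0.32 = 0.5260
  cell (β,2): −0.29·log₂0.29 = 0.5179
Sum = 2.019 bits.

2.019 bits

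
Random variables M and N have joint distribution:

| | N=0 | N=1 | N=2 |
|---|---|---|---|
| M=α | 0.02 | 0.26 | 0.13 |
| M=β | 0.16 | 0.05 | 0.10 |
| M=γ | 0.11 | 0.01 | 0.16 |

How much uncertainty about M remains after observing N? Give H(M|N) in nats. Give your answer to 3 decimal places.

0.858 nats

Chain rule: H(M|N) = H(M,N) − H(N).
Marginals: p(M) = (0.4100, 0.3100, 0.2800), p(N) = (0.2900, 0.3200, 0.3900).
H(M,N) = 1.9490 nats; H(N) = 1.0908 nats.
H(M|N) = 1.9490 − 1.0908 = 0.858 nats.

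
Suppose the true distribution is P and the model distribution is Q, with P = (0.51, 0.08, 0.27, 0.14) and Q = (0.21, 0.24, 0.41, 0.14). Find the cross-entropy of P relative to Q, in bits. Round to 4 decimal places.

H(P,Q) = −Σ p·log₂ q.
  −0.51·log₂(0.21) = 1.14828
  −0.08·log₂(0.24) = 0.16471
  −0.27·log₂(0.41) = 0.34730
  −0.14·log₂(0.14) = 0.39711
H(P,Q) = 2.0574 bits.

2.0574 bits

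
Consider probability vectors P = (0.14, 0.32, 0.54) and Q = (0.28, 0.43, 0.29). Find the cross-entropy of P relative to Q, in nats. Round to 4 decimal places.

1.1167 nats

H(P,Q) = −Σ p·ln q.
  −0.14·ln(0.28) = 0.17822
  −0.32·ln(0.43) = 0.27007
  −0.54·ln(0.29) = 0.66845
H(P,Q) = 1.1167 nats.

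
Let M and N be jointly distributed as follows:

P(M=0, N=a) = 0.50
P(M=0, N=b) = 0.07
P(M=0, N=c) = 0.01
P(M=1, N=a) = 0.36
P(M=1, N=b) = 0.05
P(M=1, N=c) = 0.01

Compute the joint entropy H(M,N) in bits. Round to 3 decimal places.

1.648 bits

H(M,N) = −Σ p(x,y)·log₂ p(x,y) over all 6 cells.
  cell (0,a): −0.50·log₂0.50 = 0.5000
  cell (0,b): −0.07·log₂0.07 = 0.2686
  cell (0,c): −0.01·log₂0.01 = 0.0664
  cell (1,a): −0.36·log₂0.36 = 0.5306
  cell (1,b): −0.05·log₂0.05 = 0.2161
  cell (1,c): −0.01·log₂0.01 = 0.0664
Sum = 1.648 bits.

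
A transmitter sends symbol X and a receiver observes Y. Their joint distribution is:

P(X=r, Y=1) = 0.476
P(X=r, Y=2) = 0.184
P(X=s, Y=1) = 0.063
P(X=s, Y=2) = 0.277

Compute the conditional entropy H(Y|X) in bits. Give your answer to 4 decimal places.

Chain rule: H(Y|X) = H(X,Y) − H(X).
Marginals: p(X) = (0.6600, 0.3400), p(Y) = (0.5390, 0.4610).
H(X,Y) = 1.7234 bits; H(X) = 0.9248 bits.
H(Y|X) = 1.7234 − 0.9248 = 0.7986 bits.

0.7986 bits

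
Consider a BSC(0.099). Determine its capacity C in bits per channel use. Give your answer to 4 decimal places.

Binary symmetric channel: C = 1 − h₂(ε) where h₂ is the binary entropy function.
h₂(0.099) = −0.099·log₂0.099 − 0.901·log₂0.901 = 0.4658.
C = 1 − 0.4658 = 0.5342 bits per channel use.

0.5342 bits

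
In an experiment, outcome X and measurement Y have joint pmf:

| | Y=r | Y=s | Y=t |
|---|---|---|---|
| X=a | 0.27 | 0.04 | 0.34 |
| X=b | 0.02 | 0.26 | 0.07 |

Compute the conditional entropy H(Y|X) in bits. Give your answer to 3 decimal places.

1.178 bits

Chain rule: H(Y|X) = H(X,Y) − H(X).
Marginals: p(X) = (0.6500, 0.3500), p(Y) = (0.2900, 0.3000, 0.4100).
H(X,Y) = 2.1117 bits; H(X) = 0.9341 bits.
H(Y|X) = 2.1117 − 0.9341 = 1.178 bits.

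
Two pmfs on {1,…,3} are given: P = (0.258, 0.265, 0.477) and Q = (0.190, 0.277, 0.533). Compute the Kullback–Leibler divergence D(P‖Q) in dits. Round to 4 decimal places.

D(P‖Q) = Σ p·log₁₀(p/q).
  0.258·log₁₀(0.258/0.190) = 0.03428
  0.265·log₁₀(0.265/0.277) = -0.00510
  0.477·log₁₀(0.477/0.533) = -0.02300
D(P‖Q) = 0.0062 dits.

0.0062 dits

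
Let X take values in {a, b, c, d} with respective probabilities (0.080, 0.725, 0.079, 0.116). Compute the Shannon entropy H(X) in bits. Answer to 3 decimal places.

1.278 bits

H(X) = −Σ p·log₂ p.
  −(0.080)·log₂(0.080) = 0.2915
  −(0.725)·log₂(0.725) = 0.3364
  −(0.079)·log₂(0.079) = 0.2893
  −(0.116)·log₂(0.116) = 0.3605
Sum: 0.2915 + 0.3364 + 0.2893 + 0.3605 = 1.278 bits.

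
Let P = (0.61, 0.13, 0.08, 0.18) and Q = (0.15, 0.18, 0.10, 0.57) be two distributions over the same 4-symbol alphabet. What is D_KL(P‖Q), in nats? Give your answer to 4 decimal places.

D(P‖Q) = Σ p·ln(p/q).
  0.61·ln(0.61/0.15) = 0.85572
  0.13·ln(0.13/0.18) = -0.04230
  0.08·ln(0.08/0.10) = -0.01785
  0.18·ln(0.18/0.57) = -0.20748
D(P‖Q) = 0.5881 nats.

0.5881 nats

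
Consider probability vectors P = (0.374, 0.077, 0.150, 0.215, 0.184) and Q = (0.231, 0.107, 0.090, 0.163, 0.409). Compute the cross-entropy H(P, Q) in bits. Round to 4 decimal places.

H(P,Q) = −Σ p·log₂ q.
  −0.374·log₂(0.231) = 0.79065
  −0.077·log₂(0.107) = 0.24827
  −0.150·log₂(0.090) = 0.52109
  −0.215·log₂(0.163) = 0.56267
  −0.184·log₂(0.409) = 0.23733
H(P,Q) = 2.3600 bits.

2.3600 bits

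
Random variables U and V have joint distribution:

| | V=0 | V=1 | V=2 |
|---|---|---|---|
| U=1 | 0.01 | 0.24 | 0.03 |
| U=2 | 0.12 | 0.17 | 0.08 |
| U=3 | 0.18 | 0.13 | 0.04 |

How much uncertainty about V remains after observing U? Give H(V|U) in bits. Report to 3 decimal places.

1.244 bits

Marginals: p(U) = (0.2800, 0.3700, 0.3500), p(V) = (0.3100, 0.5400, 0.1500).
H(V|U) = Σ p(U) · H(V|U=·).
  U=1: p=0.2800, H(V|U=1) = 0.7076
  U=2: p=0.3700, H(V|U=2) = 1.5201
  U=3: p=0.3500, H(V|U=3) = 1.3817
Weighted sum = 1.244 bits.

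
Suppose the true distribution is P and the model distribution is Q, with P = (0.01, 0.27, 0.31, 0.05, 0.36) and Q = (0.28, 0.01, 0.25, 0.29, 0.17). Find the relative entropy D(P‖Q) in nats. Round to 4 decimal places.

1.1055 nats

D(P‖Q) = Σ p·ln(p/q).
  0.01·ln(0.01/0.28) = -0.03332
  0.27·ln(0.27/0.01) = 0.88988
  0.31·ln(0.31/0.25) = 0.06668
  0.05·ln(0.05/0.29) = -0.08789
  0.36·ln(0.36/0.17) = 0.27011
D(P‖Q) = 1.1055 nats.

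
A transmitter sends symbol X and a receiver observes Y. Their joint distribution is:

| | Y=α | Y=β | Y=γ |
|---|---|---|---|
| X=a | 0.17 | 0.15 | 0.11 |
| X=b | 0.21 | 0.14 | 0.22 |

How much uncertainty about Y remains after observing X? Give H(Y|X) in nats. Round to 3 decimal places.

1.081 nats

Marginals: p(X) = (0.4300, 0.5700), p(Y) = (0.3800, 0.2900, 0.3300).
H(Y|X) = Σ p(X) · H(Y|X=·).
  X=a: p=0.4300, H(Y|X=a) = 1.0830
  X=b: p=0.5700, H(Y|X=b) = 1.0802
Weighted sum = 1.081 nats.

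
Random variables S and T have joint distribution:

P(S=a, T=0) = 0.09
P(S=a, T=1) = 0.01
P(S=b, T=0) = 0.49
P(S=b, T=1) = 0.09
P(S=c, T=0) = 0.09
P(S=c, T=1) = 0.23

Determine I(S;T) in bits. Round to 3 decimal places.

Marginals: p(S) = (0.1000, 0.5800, 0.3200), p(T) = (0.6700, 0.3300).
I(S;T) = H(S) + H(T) − H(S,T).
H(S) = 1.3140, H(T) = 0.9149, H(S,T) = 1.9963.
I(S;T) = 1.3140 + 0.9149 − 1.9963 = 0.233 bits.

0.233 bits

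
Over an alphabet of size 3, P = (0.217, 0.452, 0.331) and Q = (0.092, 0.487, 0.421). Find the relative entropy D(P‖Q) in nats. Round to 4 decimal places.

0.0729 nats

D(P‖Q) = Σ p·ln(p/q).
  0.217·ln(0.217/0.092) = 0.18621
  0.452·ln(0.452/0.487) = -0.03371
  0.331·ln(0.331/0.421) = -0.07961
D(P‖Q) = 0.0729 nats.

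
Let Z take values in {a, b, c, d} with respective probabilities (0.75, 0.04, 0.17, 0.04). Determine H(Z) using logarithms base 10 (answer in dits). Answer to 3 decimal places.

0.336 dits

H(Z) = −Σ p·log₁₀ p.
  −(0.75)·log₁₀(0.75) = 0.0937
  −(0.04)·log₁₀(0.04) = 0.0559
  −(0.17)·log₁₀(0.17) = 0.1308
  −(0.04)·log₁₀(0.04) = 0.0559
Sum: 0.0937 + 0.0559 + 0.1308 + 0.0559 = 0.336 dits.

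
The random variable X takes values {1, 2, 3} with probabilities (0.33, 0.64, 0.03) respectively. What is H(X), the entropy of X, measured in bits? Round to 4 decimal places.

1.0917 bits

H(X) = −Σ p·log₂ p.
  −(0.33)·log₂(0.33) = 0.52782
  −(0.64)·log₂(0.64) = 0.41207
  −(0.03)·log₂(0.03) = 0.15177
Sum: 0.52782 + 0.41207 + 0.15177 = 1.0917 bits.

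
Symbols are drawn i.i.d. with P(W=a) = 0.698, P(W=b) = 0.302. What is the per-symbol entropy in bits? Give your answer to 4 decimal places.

0.8837 bits

H(W) = −Σ p·log₂ p.
  −(0.698)·log₂(0.698) = 0.36205
  −(0.302)·log₂(0.302) = 0.52167
Sum: 0.36205 + 0.52167 = 0.8837 bits.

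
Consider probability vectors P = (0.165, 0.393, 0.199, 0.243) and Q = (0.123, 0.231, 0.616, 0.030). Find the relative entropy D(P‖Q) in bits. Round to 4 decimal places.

D(P‖Q) = Σ p·log₂(p/q).
  0.165·log₂(0.165/0.123) = 0.06993
  0.393·log₂(0.393/0.231) = 0.30129
  0.199·log₂(0.199/0.616) = -0.32440
  0.243·log₂(0.243/0.030) = 0.73336
D(P‖Q) = 0.7802 bits.

0.7802 bits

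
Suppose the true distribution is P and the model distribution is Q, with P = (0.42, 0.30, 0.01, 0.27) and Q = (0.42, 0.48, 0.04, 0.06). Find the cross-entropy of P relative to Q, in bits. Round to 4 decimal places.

H(P,Q) = −Σ p·log₂ q.
  −0.42·log₂(0.42) = 0.52565
  −0.30·log₂(0.48) = 0.31767
  −0.01·log₂(0.04) = 0.04644
  −0.27·log₂(0.06) = 1.09590
H(P,Q) = 1.9857 bits.

1.9857 bits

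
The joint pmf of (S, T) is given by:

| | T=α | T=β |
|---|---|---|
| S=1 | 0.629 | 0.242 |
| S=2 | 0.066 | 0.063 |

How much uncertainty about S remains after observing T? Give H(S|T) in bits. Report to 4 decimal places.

0.5388 bits

Marginals: p(S) = (0.8710, 0.1290), p(T) = (0.6950, 0.3050).
H(S|T) = Σ p(T) · H(S|T=·).
  T=α: p=0.6950, H(S|T=α) = 0.4528
  T=β: p=0.3050, H(S|T=β) = 0.7349
Weighted sum = 0.5388 bits.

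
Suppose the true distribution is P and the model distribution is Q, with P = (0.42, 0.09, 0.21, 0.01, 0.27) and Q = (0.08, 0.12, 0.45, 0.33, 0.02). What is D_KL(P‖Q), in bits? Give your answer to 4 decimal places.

D(P‖Q) = Σ p·log₂(p/q).
  0.42·log₂(0.42/0.08) = 1.00477
  0.09·log₂(0.09/0.12) = -0.03735
  0.21·log₂(0.21/0.45) = -0.23090
  0.01·log₂(0.01/0.33) = -0.05044
  0.27·log₂(0.27/0.02) = 1.01382
D(P‖Q) = 1.6999 bits.

1.6999 bits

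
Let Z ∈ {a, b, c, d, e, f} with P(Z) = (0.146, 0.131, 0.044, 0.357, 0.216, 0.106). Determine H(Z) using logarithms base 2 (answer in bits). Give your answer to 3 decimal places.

2.339 bits

H(Z) = −Σ p·log₂ p.
  −(0.146)·log₂(0.146) = 0.4053
  −(0.131)·log₂(0.131) = 0.3841
  −(0.044)·log₂(0.044) = 0.1983
  −(0.357)·log₂(0.357) = 0.5305
  −(0.216)·log₂(0.216) = 0.4776
  −(0.106)·log₂(0.106) = 0.3432
Sum: 0.4053 + 0.3841 + 0.1983 + 0.5305 + 0.4776 + 0.3432 = 2.339 bits.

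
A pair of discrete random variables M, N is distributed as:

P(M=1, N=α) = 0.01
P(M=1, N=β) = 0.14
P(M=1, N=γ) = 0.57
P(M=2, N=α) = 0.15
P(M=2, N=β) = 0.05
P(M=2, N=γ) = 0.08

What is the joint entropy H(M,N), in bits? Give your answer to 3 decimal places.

1.844 bits

H(M,N) = −Σ p(x,y)·log₂ p(x,y) over all 6 cells.
  cell (1,α): −0.01·log₂0.01 = 0.0664
  cell (1,β): −0.14·log₂0.14 = 0.3971
  cell (1,γ): −0.57·log₂0.57 = 0.4623
  cell (2,α): −0.15·log₂0.15 = 0.4105
  cell (2,β): −0.05·log₂0.05 = 0.2161
  cell (2,γ): −0.08·log₂0.08 = 0.2915
Sum = 1.844 bits.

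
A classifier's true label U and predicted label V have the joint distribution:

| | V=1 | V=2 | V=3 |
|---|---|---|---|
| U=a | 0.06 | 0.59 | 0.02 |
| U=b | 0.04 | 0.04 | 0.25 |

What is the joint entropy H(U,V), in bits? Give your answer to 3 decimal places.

1.677 bits

H(U,V) = −Σ p(x,y)·log₂ p(x,y) over all 6 cells.
  cell (a,1): −0.06·log₂0.06 = 0.2435
  cell (a,2): −0.59·log₂0.59 = 0.4491
  cell (a,3): −0.02·log₂0.02 = 0.1129
  cell (b,1): −0.04·log₂0.04 = 0.1858
  cell (b,2): −0.04·log₂0.04 = 0.1858
  cell (b,3): −0.25·log₂0.25 = 0.5000
Sum = 1.677 bits.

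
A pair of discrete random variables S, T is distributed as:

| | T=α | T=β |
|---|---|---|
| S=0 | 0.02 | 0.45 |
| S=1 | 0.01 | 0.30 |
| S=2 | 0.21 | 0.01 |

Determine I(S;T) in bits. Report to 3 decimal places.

Marginals: p(S) = (0.4700, 0.3100, 0.2200), p(T) = (0.2400, 0.7600).
I(S;T) = H(S) + H(T) − H(S,T).
H(S) = 1.5163, H(T) = 0.7950, H(S,T) = 1.7581.
I(S;T) = 1.5163 + 0.7950 − 1.7581 = 0.553 bits.

0.553 bits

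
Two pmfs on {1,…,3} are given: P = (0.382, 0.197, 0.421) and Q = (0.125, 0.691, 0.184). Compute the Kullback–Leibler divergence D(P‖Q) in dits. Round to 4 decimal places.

0.2293 dits

D(P‖Q) = Σ p·log₁₀(p/q).
  0.382·log₁₀(0.382/0.125) = 0.18533
  0.197·log₁₀(0.197/0.691) = -0.10737
  0.421·log₁₀(0.421/0.184) = 0.15133
D(P‖Q) = 0.2293 dits.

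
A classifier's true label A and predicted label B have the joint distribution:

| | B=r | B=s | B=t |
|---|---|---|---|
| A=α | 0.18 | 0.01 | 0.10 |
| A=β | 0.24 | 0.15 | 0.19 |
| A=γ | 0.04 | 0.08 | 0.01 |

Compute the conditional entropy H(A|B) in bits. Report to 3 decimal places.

Chain rule: H(A|B) = H(A,B) − H(B).
Marginals: p(A) = (0.2900, 0.5800, 0.1300), p(B) = (0.4600, 0.2400, 0.3000).
H(A,B) = 2.7475 bits; H(B) = 1.5306 bits.
H(A|B) = 2.7475 − 1.5306 = 1.217 bits.

1.217 bits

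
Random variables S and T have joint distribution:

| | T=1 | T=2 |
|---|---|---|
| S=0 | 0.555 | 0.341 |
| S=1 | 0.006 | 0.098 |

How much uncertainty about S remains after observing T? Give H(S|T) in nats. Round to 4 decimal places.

0.2663 nats

Marginals: p(S) = (0.8960, 0.1040), p(T) = (0.5610, 0.4390).
H(S|T) = Σ p(T) · H(S|T=·).
  T=1: p=0.5610, H(S|T=1) = 0.0592
  T=2: p=0.4390, H(S|T=2) = 0.5310
Weighted sum = 0.2663 nats.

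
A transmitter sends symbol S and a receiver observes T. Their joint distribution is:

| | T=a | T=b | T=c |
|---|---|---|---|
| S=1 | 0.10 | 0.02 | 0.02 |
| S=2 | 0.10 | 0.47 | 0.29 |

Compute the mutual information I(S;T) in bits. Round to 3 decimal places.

0.157 bits

Marginals: p(S) = (0.1400, 0.8600), p(T) = (0.2000, 0.4900, 0.3100).
I(S;T) = Σ p(x,y)·log₂[p(x,y)/(p(x)p(y))].
  (1,a): 0.10·log₂(3.5714) = 0.1837
  (1,b): 0.02·log₂(0.2915) = -0.0356
  (1,c): 0.02·log₂(0.4608) = -0.0224
  (2,a): 0.10·log₂(0.5814) = -0.0782
  (2,b): 0.47·log₂(1.1153) = 0.0740
  (2,c): 0.29·log₂(1.0878) = 0.0352
Sum = 0.157 bits.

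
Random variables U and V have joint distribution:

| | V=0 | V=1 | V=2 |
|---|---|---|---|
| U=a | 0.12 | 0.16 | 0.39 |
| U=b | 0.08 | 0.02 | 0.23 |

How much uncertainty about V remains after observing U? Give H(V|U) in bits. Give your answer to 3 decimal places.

Chain rule: H(V|U) = H(U,V) − H(U).
Marginals: p(U) = (0.6700, 0.3300), p(V) = (0.2000, 0.1800, 0.6200).
H(U,V) = 2.2119 bits; H(U) = 0.9149 bits.
H(V|U) = 2.2119 − 0.9149 = 1.297 bits.

1.297 bits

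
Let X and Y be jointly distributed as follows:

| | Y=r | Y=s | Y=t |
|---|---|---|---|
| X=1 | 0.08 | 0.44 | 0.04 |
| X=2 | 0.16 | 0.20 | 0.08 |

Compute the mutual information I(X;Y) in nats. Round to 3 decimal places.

0.059 nats

Marginals: p(X) = (0.5600, 0.4400), p(Y) = (0.2400, 0.6400, 0.1200).
I(X;Y) = H(X) + H(Y) − H(X,Y).
H(X) = 0.6859, H(Y) = 0.8826, H(X,Y) = 1.5092.
I(X;Y) = 0.6859 + 0.8826 − 1.5092 = 0.059 nats.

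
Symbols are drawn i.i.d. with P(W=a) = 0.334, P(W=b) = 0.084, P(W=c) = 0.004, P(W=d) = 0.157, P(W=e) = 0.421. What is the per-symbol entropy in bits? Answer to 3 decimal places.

1.805 bits

H(W) = −Σ p·log₂ p.
  −(0.334)·log₂(0.334) = 0.5284
  −(0.084)·log₂(0.084) = 0.3002
  −(0.004)·log₂(0.004) = 0.0319
  −(0.157)·log₂(0.157) = 0.4194
  −(0.421)·log₂(0.421) = 0.5255
Sum: 0.5284 + 0.3002 + 0.0319 + 0.4194 + 0.5255 = 1.805 bits.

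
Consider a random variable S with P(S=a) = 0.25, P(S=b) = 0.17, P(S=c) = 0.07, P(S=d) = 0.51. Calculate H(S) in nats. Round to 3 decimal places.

H(S) = −Σ p·ln p.
  −(0.25)·ln(0.25) = 0.3466
  −(0.17)·ln(0.17) = 0.3012
  −(0.07)·ln(0.07) = 0.1861
  −(0.51)·ln(0.51) = 0.3434
Sum: 0.3466 + 0.3012 + 0.1861 + 0.3434 = 1.177 nats.

1.177 nats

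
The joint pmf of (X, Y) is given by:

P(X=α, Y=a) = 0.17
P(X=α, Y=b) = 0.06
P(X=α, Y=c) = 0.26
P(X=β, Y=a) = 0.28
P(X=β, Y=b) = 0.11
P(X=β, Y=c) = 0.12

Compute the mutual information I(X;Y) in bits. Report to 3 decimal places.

0.068 bits

Marginals: p(X) = (0.4900, 0.5100), p(Y) = (0.4500, 0.1700, 0.3800).
I(X;Y) = H(X) + H(Y) − H(X,Y).
H(X) = 0.9997, H(Y) = 1.4834, H(X,Y) = 2.4150.
I(X;Y) = 0.9997 + 1.4834 − 2.4150 = 0.068 bits.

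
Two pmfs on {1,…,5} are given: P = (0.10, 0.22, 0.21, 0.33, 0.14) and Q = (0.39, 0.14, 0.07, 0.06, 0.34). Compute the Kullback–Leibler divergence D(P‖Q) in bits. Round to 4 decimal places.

0.9123 bits

D(P‖Q) = Σ p·log₂(p/q).
  0.10·log₂(0.10/0.39) = -0.19635
  0.22·log₂(0.22/0.14) = 0.14346
  0.21·log₂(0.21/0.07) = 0.33284
  0.33·log₂(0.33/0.06) = 0.81161
  0.14·log₂(0.14/0.34) = -0.17922
D(P‖Q) = 0.9123 bits.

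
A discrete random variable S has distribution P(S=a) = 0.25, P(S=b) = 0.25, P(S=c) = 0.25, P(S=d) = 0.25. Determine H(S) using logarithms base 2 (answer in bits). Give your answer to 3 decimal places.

H(S) = −Σ p·log₂ p.
  −(0.25)·log₂(0.25) = 0.5000
  −(0.25)·log₂(0.25) = 0.5000
  −(0.25)·log₂(0.25) = 0.5000
  −(0.25)·log₂(0.25) = 0.5000
Sum: 0.5000 + 0.5000 + 0.5000 + 0.5000 = 2.000 bits.

2.000 bits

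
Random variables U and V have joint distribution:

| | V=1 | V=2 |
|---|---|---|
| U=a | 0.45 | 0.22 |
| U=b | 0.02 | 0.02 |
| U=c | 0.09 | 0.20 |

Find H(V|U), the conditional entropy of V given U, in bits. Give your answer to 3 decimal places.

0.911 bits

Chain rule: H(V|U) = H(U,V) − H(U).
Marginals: p(U) = (0.6700, 0.0400, 0.2900), p(V) = (0.5600, 0.4400).
H(U,V) = 2.0018 bits; H(U) = 1.0908 bits.
H(V|U) = 2.0018 − 1.0908 = 0.911 bits.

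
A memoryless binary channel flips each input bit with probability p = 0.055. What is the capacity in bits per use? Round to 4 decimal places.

0.6927 bits

Binary symmetric channel: C = 1 − h₂(ε) where h₂ is the binary entropy function.
h₂(0.055) = −0.055·log₂0.055 − 0.945·log₂0.945 = 0.3073.
C = 1 − 0.3073 = 0.6927 bits per channel use.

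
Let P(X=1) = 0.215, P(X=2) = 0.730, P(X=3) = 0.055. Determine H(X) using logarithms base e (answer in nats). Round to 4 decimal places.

H(X) = −Σ p·ln p.
  −(0.215)·ln(0.215) = 0.33048
  −(0.730)·ln(0.730) = 0.22974
  −(0.055)·ln(0.055) = 0.15952
Sum: 0.33048 + 0.22974 + 0.15952 = 0.7197 nats.

0.7197 nats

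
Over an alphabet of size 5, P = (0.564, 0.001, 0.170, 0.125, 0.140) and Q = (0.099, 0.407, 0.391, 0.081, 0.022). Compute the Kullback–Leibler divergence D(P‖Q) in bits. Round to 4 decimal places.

1.6548 bits

D(P‖Q) = Σ p·log₂(p/q).
  0.564·log₂(0.564/0.099) = 1.41575
  0.001·log₂(0.001/0.407) = -0.00867
  0.170·log₂(0.170/0.391) = -0.20428
  0.125·log₂(0.125/0.081) = 0.07824
  0.140·log₂(0.140/0.022) = 0.37378
D(P‖Q) = 1.6548 bits.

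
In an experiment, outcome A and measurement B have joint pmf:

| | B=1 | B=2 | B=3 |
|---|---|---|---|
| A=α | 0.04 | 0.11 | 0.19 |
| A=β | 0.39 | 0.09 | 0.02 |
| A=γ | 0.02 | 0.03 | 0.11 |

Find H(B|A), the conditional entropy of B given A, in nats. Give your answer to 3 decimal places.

0.769 nats

Chain rule: H(B|A) = H(A,B) − H(A).
Marginals: p(A) = (0.3400, 0.5000, 0.1600), p(B) = (0.4500, 0.2300, 0.3200).
H(A,B) = 1.7755 nats; H(A) = 1.0066 nats.
H(B|A) = 1.7755 − 1.0066 = 0.769 nats.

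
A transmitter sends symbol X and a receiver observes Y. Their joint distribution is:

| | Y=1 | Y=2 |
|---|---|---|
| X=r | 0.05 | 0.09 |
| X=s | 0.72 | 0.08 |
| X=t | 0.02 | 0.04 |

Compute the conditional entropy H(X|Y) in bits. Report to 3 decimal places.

Marginals: p(X) = (0.1400, 0.8000, 0.0600), p(Y) = (0.7900, 0.2100).
H(X|Y) = Σ p(Y) · H(X|Y=·).
  Y=1: p=0.7900, H(X|Y=1) = 0.5083
  Y=2: p=0.2100, H(X|Y=2) = 1.5100
Weighted sum = 0.719 bits.

0.719 bits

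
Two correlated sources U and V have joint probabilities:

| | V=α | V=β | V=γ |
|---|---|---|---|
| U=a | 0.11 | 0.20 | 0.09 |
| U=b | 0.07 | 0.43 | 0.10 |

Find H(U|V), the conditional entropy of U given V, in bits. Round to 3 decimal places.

0.931 bits

Marginals: p(U) = (0.4000, 0.6000), p(V) = (0.1800, 0.6300, 0.1900).
H(U|V) = Σ p(V) · H(U|V=·).
  V=α: p=0.1800, H(U|V=α) = 0.9641
  V=β: p=0.6300, H(U|V=β) = 0.9016
  V=γ: p=0.1900, H(U|V=γ) = 0.9980
Weighted sum = 0.931 bits.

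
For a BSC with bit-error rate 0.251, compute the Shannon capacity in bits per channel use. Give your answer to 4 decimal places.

Binary symmetric channel: C = 1 − h₂(ε) where h₂ is the binary entropy function.
h₂(0.251) = −0.251·log₂0.251 − 0.749·log₂0.749 = 0.8129.
C = 1 − 0.8129 = 0.1871 bits per channel use.

0.1871 bits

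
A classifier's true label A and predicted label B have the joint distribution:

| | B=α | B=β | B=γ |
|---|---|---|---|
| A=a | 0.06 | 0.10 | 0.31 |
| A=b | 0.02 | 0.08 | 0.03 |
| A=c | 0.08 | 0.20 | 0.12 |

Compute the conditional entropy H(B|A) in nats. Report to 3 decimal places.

Marginals: p(A) = (0.4700, 0.1300, 0.4000), p(B) = (0.1600, 0.3800, 0.4600).
H(B|A) = Σ p(A) · H(B|A=·).
  A=a: p=0.4700, H(B|A=a) = 0.8665
  A=b: p=0.1300, H(B|A=b) = 0.9251
  A=c: p=0.4000, H(B|A=c) = 1.0297
Weighted sum = 0.939 nats.

0.939 nats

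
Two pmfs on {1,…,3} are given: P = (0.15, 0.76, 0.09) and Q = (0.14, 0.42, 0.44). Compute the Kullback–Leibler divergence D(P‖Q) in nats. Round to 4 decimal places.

D(P‖Q) = Σ p·ln(p/q).
  0.15·ln(0.15/0.14) = 0.01035
  0.76·ln(0.76/0.42) = 0.45073
  0.09·ln(0.09/0.44) = -0.14283
D(P‖Q) = 0.3183 nats.

0.3183 nats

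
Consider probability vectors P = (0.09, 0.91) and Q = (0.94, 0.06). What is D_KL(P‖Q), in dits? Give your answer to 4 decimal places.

0.9829 dits

D(P‖Q) = Σ p·log₁₀(p/q).
  0.09·log₁₀(0.09/0.94) = -0.09170
  0.91·log₁₀(0.91/0.06) = 1.07461
D(P‖Q) = 0.9829 dits.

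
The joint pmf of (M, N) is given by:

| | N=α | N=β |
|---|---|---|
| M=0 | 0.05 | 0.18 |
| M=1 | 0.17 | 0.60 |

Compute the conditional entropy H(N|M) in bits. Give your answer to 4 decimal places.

0.7602 bits

Marginals: p(M) = (0.2300, 0.7700), p(N) = (0.2200, 0.7800).
H(N|M) = Σ p(M) · H(N|M=·).
  M=0: p=0.2300, H(N|M=0) = 0.7554
  M=1: p=0.7700, H(N|M=1) = 0.7616
Weighted sum = 0.7602 bits.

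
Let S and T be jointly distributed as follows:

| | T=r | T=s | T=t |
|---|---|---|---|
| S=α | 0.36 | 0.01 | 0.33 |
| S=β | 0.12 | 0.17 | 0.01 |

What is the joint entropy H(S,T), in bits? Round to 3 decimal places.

1.993 bits

H(S,T) = −Σ p(x,y)·log₂ p(x,y) over all 6 cells.
  cell (α,r): −0.36·log₂0.36 = 0.5306
  cell (α,s): −0.01·log₂0.01 = 0.0664
  cell (α,t): −0.33·log₂0.33 = 0.5278
  cell (β,r): −0.12·log₂0.12 = 0.3671
  cell (β,s): −0.17·log₂0.17 = 0.4346
  cell (β,t): −0.01·log₂0.01 = 0.0664
Sum = 1.993 bits.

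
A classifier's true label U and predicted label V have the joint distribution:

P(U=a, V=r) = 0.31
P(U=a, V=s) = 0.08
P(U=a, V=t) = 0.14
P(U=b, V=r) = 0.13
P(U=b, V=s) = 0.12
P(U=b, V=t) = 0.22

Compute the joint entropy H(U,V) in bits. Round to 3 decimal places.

H(U,V) = −Σ p(x,y)·log₂ p(x,y) over all 6 cells.
  cell (a,r): −0.31·log₂0.31 = 0.5238
  cell (a,s): −0.08·log₂0.08 = 0.2915
  cell (a,t): −0.14·log₂0.14 = 0.3971
  cell (b,r): −0.13·log₂0.13 = 0.3826
  cell (b,s): −0.12·log₂0.12 = 0.3671
  cell (b,t): −0.22·log₂0.22 = 0.4806
Sum = 2.443 bits.

2.443 bits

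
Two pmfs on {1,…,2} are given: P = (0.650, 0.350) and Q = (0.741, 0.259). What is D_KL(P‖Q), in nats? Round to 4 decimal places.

0.0202 nats

D(P‖Q) = Σ p·ln(p/q).
  0.650·ln(0.650/0.741) = -0.08517
  0.350·ln(0.350/0.259) = 0.10539
D(P‖Q) = 0.0202 nats.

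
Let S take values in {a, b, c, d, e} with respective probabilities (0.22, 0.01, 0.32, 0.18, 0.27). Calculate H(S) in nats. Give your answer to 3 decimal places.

1.406 nats

H(S) = −Σ p·ln p.
  −(0.22)·ln(0.22) = 0.3331
  −(0.01)·ln(0.01) = 0.0461
  −(0.32)·ln(0.32) = 0.3646
  −(0.18)·ln(0.18) = 0.3087
  −(0.27)·ln(0.27) = 0.3535
Sum: 0.3331 + 0.0461 + 0.3646 + 0.3087 + 0.3535 = 1.406 nats.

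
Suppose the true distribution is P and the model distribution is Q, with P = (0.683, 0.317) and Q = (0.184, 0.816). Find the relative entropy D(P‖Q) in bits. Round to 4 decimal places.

D(P‖Q) = Σ p·log₂(p/q).
  0.683·log₂(0.683/0.184) = 1.29236
  0.317·log₂(0.317/0.816) = -0.43242
D(P‖Q) = 0.8599 bits.

0.8599 bits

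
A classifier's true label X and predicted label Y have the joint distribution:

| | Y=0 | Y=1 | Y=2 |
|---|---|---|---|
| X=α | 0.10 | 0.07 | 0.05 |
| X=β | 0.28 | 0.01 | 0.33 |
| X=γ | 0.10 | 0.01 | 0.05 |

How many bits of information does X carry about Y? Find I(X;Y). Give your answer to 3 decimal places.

Marginals: p(X) = (0.2200, 0.6200, 0.1600), p(Y) = (0.4800, 0.0900, 0.4300).
I(X;Y) = Σ p(x,y)·log₂[p(x,y)/(p(x)p(y))].
  (α,0): 0.10·log₂(0.9470) = -0.0079
  (α,1): 0.07·log₂(3.5354) = 0.1275
  (α,2): 0.05·log₂(0.5285) = -0.0460
  (β,0): 0.28·log₂(0.9409) = -0.0246
  (β,1): 0.01·log₂(0.1792) = -0.0248
  (β,2): 0.33·log₂(1.2378) = 0.1016
  (γ,0): 0.10·log₂(1.3021) = 0.0381
  (γ,1): 0.01·log₂(0.6944) = -0.0053
  (γ,2): 0.05·log₂(0.7267) = -0.0230
Sum = 0.136 bits.

0.136 bits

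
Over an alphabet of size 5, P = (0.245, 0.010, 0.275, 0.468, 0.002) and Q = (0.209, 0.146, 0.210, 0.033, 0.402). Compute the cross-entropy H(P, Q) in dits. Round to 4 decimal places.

1.0554 dits

H(P,Q) = −Σ p·log₁₀ q.
  −0.245·log₁₀(0.209) = 0.16656
  −0.010·log₁₀(0.146) = 0.00836
  −0.275·log₁₀(0.210) = 0.18639
  −0.468·log₁₀(0.033) = 0.69334
  −0.002·log₁₀(0.402) = 0.00079
H(P,Q) = 1.0554 dits.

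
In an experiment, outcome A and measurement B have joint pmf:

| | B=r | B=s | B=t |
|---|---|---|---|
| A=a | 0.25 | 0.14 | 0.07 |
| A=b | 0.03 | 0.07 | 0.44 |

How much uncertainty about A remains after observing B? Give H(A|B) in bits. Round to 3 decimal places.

0.625 bits

Marginals: p(A) = (0.4600, 0.5400), p(B) = (0.2800, 0.2100, 0.5100).
H(A|B) = Σ p(B) · H(A|B=·).
  B=r: p=0.2800, H(A|B=r) = 0.4912
  B=s: p=0.2100, H(A|B=s) = 0.9183
  B=t: p=0.5100, H(A|B=t) = 0.5770
Weighted sum = 0.625 bits.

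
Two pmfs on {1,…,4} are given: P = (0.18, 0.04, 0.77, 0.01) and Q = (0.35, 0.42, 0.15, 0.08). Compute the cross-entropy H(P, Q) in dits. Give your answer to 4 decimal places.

H(P,Q) = −Σ p·log₁₀ q.
  −0.18·log₁₀(0.35) = 0.08207
  −0.04·log₁₀(0.42) = 0.01507
  −0.77·log₁₀(0.15) = 0.63441
  −0.01·log₁₀(0.08) = 0.01097
H(P,Q) = 0.7425 dits.

0.7425 dits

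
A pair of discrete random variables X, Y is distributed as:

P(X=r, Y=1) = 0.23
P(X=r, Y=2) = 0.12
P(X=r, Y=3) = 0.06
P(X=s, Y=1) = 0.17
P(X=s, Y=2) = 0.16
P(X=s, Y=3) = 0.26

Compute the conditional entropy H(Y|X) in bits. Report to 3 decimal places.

Chain rule: H(Y|X) = H(X,Y) − H(X).
Marginals: p(X) = (0.4100, 0.5900), p(Y) = (0.4000, 0.2800, 0.3200).
H(X,Y) = 2.4612 bits; H(X) = 0.9765 bits.
H(Y|X) = 2.4612 − 0.9765 = 1.485 bits.

1.485 bits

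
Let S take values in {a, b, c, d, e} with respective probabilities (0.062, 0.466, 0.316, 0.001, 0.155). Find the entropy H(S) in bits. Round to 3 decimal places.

1.714 bits

H(S) = −Σ p·log₂ p.
  −(0.062)·log₂(0.062) = 0.2487
  −(0.466)·log₂(0.466) = 0.5133
  −(0.316)·log₂(0.316) = 0.5252
  −(0.001)·log₂(0.001) = 0.0100
  −(0.155)·log₂(0.155) = 0.4169
Sum: 0.2487 + 0.5133 + 0.5252 + 0.0100 + 0.4169 = 1.714 bits.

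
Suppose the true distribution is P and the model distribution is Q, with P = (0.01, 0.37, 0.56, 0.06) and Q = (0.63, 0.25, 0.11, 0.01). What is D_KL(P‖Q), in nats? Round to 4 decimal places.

D(P‖Q) = Σ p·ln(p/q).
  0.01·ln(0.01/0.63) = -0.04143
  0.37·ln(0.37/0.25) = 0.14506
  0.56·ln(0.56/0.11) = 0.91138
  0.06·ln(0.06/0.01) = 0.10751
D(P‖Q) = 1.1225 nats.

1.1225 nats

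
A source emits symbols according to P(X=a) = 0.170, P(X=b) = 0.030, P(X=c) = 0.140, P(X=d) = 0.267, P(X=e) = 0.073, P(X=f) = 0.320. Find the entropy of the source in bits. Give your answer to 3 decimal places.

2.294 bits

H(X) = −Σ p·log₂ p.
  −(0.170)·log₂(0.170) = 0.4346
  −(0.030)·log₂(0.030) = 0.1518
  −(0.140)·log₂(0.140) = 0.3971
  −(0.267)·log₂(0.267) = 0.5087
  −(0.073)·log₂(0.073) = 0.2756
  −(0.320)·log₂(0.320) = 0.5260
Sum: 0.4346 + 0.1518 + 0.3971 + 0.5087 + 0.2756 + 0.5260 = 2.294 bits.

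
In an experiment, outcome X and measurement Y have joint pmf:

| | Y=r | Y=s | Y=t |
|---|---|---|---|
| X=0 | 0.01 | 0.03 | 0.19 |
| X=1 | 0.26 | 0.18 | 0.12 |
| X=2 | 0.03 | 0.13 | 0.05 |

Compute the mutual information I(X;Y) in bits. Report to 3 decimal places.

Marginals: p(X) = (0.2300, 0.5600, 0.2100), p(Y) = (0.3000, 0.3400, 0.3600).
I(X;Y) = Σ p(x,y)·log₂[p(x,y)/(p(x)p(y))].
  (0,r): 0.01·log₂(0.1449) = -0.0279
  (0,s): 0.03·log₂(0.3836) = -0.0415
  (0,t): 0.19·log₂(2.2947) = 0.2277
  (1,r): 0.26·log₂(1.5476) = 0.1638
  (1,s): 0.18·log₂(0.9454) = -0.0146
  (1,t): 0.12·log₂(0.5952) = -0.0898
  (2,r): 0.03·log₂(0.4762) = -0.0321
  (2,s): 0.13·log₂(1.8207) = 0.1124
  (2,t): 0.05·log₂(0.6614) = -0.0298
Sum = 0.268 bits.

0.268 bits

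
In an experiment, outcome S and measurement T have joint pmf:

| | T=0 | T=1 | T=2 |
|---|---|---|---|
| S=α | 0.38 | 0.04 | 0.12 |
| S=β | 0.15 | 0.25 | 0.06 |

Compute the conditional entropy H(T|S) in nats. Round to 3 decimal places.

Chain rule: H(T|S) = H(S,T) − H(S).
Marginals: p(S) = (0.5400, 0.4600), p(T) = (0.5300, 0.2900, 0.1800).
H(S,T) = 1.5508 nats; H(S) = 0.6899 nats.
H(T|S) = 1.5508 − 0.6899 = 0.861 nats.

0.861 nats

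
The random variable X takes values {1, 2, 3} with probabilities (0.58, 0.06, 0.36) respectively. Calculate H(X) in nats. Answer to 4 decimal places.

0.8525 nats

H(X) = −Σ p·ln p.
  −(0.58)·ln(0.58) = 0.31594
  −(0.06)·ln(0.06) = 0.16880
  −(0.36)·ln(0.36) = 0.36779
Sum: 0.31594 + 0.16880 + 0.36779 = 0.8525 nats.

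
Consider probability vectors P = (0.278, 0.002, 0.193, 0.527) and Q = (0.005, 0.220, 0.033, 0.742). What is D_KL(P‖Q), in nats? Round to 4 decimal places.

1.2682 nats

D(P‖Q) = Σ p·ln(p/q).
  0.278·ln(0.278/0.005) = 1.11705
  0.002·ln(0.002/0.220) = -0.00940
  0.193·ln(0.193/0.033) = 0.34087
  0.527·ln(0.527/0.742) = -0.18031
D(P‖Q) = 1.2682 nats.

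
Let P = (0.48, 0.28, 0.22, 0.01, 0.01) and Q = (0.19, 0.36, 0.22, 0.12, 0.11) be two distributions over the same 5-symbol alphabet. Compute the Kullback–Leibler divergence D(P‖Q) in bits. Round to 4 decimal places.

0.4698 bits

D(P‖Q) = Σ p·log₂(p/q).
  0.48·log₂(0.48/0.19) = 0.64178
  0.28·log₂(0.28/0.36) = -0.10152
  0.22·log₂(0.22/0.22) = 0.00000
  0.01·log₂(0.01/0.12) = -0.03585
  0.01·log₂(0.01/0.11) = -0.03459
D(P‖Q) = 0.4698 bits.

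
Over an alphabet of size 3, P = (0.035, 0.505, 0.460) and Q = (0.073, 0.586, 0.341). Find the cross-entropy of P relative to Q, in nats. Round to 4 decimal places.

H(P,Q) = −Σ p·ln q.
  −0.035·ln(0.073) = 0.09161
  −0.505·ln(0.586) = 0.26989
  −0.460·ln(0.341) = 0.49490
H(P,Q) = 0.8564 nats.

0.8564 nats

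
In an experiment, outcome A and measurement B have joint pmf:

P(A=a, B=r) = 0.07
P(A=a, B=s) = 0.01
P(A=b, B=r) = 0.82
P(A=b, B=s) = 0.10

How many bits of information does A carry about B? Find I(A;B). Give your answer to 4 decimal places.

Marginals: p(A) = (0.0800, 0.9200), p(B) = (0.8900, 0.1100).
I(A;B) = H(A) + H(B) − H(A,B).
H(A) = 0.4022, H(B) = 0.4999, H(A,B) = 0.9020.
I(A;B) = 0.4022 + 0.4999 − 0.9020 = 0.0001 bits.

0.0001 bits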